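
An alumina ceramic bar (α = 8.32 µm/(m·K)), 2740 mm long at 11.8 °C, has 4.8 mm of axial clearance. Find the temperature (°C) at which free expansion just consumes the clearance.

222 °C

α·L₀·ΔT = 4.8 mm ⇒ ΔT = 4.8 / (8.32×10⁻⁶ × 2740.0) = 210.6 K.
T = 11.8 + 210.6 = 222.4 °C.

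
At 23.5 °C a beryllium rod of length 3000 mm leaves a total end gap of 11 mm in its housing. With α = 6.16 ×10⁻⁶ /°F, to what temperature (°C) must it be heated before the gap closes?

354 °C

α = 6.16×10⁻⁶/°F × 9/5 = 11.1×10⁻⁶/K.
α·L₀·ΔT = 11.0 mm ⇒ ΔT = 11.0 / (11.1×10⁻⁶ × 3000.0) = 330.7 K.
T = 23.5 + 330.7 = 354.2 °C.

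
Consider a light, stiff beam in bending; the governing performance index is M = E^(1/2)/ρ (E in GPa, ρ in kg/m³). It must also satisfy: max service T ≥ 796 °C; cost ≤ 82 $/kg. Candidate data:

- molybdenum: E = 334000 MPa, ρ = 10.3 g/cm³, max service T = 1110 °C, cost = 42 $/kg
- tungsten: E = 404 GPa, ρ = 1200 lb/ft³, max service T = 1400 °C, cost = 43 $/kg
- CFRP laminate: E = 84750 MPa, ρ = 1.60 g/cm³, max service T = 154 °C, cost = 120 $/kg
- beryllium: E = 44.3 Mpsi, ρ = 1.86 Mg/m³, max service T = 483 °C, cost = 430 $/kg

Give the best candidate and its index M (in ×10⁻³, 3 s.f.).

Screen on constraints: max service T ≥ 796 °C; cost ≤ 82 $/kg. Survivors: molybdenum, tungsten.
In SI units:
  molybdenum: E = 334.0 GPa, ρ = 10300 kg/m³
  tungsten: E = 404.0 GPa, ρ = 19220 kg/m³
  molybdenum: M = 1.77×10⁻³
  tungsten: M = 1.05×10⁻³
Molybdenum has the largest M.

molybdenum, M = 1.77×10⁻³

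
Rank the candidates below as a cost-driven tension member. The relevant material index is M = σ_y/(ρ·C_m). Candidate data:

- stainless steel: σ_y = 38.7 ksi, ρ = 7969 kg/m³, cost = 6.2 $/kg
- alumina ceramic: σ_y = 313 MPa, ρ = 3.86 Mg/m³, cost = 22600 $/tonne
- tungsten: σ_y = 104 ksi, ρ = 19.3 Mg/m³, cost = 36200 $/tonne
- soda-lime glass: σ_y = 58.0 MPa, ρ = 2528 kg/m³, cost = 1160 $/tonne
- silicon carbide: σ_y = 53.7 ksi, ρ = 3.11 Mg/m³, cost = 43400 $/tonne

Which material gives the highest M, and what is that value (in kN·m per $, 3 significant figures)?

soda-lime glass, M = 19.8 kN·m per $

In SI units:
  stainless steel: σ_y = 266.8 MPa, ρ = 7969 kg/m³, cost = 6.200 $/kg
  alumina ceramic: σ_y = 313.0 MPa, ρ = 3860 kg/m³, cost = 22.60 $/kg
  tungsten: σ_y = 717.1 MPa, ρ = 19300 kg/m³, cost = 36.20 $/kg
  soda-lime glass: σ_y = 58.00 MPa, ρ = 2528 kg/m³, cost = 1.160 $/kg
  silicon carbide: σ_y = 370.2 MPa, ρ = 3110 kg/m³, cost = 43.40 $/kg
  soda-lime glass: M = 19.8 kN·m per $
  stainless steel: M = 5.40 kN·m per $
  alumina ceramic: M = 3.59 kN·m per $
  silicon carbide: M = 2.74 kN·m per $
  tungsten: M = 1.03 kN·m per $
Soda-lime glass ranks first.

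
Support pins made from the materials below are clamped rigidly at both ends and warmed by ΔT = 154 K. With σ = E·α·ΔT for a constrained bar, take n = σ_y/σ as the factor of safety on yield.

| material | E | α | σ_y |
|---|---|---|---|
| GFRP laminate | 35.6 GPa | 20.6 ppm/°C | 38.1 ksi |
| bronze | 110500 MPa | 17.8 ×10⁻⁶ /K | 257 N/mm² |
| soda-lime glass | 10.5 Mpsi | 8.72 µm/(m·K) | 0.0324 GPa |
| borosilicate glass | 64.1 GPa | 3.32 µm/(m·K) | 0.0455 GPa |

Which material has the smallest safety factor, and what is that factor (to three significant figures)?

Per material, after unit conversion:
  GFRP laminate: E = 35.60, α = 20.6, σ_y = 262.7 → σ = 113 MPa, n = 2.33
  bronze: E = 110.5, α = 17.8, σ_y = 257.0 → σ = 303 MPa, n = 0.848
  soda-lime glass: E = 72.39, α = 8.72, σ_y = 32.40 → σ = 97.2 MPa, n = 0.333
  borosilicate glass: E = 64.10, α = 3.32, σ_y = 45.50 → σ = 32.8 MPa, n = 1.39
Soda-lime glass has the lowest safety factor, n = 0.333.

soda-lime glass, n = 0.333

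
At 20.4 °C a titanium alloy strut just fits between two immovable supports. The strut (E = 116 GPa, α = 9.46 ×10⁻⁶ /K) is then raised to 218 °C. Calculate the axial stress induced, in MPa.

ΔT = 197.6 K. Constrained thermal stress σ = E·α·ΔT = 116.0×10³ MPa × 9.46×10⁻⁶ × 197.6 = 217 MPa (compressive).

217 MPa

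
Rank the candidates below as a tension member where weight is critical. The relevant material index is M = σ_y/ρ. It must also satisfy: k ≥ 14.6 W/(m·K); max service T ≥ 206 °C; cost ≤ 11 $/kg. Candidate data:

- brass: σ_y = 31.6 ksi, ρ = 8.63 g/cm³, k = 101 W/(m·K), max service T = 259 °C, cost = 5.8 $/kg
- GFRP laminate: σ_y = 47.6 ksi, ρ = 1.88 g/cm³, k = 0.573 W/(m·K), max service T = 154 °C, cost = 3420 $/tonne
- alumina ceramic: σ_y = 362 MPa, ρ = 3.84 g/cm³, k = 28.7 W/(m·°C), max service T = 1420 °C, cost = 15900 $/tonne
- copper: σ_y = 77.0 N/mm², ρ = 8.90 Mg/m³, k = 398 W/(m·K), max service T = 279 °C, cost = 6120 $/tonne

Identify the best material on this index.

Screen on constraints: k ≥ 14.6 W/(m·K); max service T ≥ 206 °C; cost ≤ 11 $/kg. Survivors: brass, copper.
After converting to SI:
  brass: σ_y = 217.9 MPa, ρ = 8630 kg/m³
  copper: σ_y = 77.00 MPa, ρ = 8900 kg/m³
  brass: M = 25.2 kN·m/kg
  copper: M = 8.65 kN·m/kg
Highest index: brass.

brass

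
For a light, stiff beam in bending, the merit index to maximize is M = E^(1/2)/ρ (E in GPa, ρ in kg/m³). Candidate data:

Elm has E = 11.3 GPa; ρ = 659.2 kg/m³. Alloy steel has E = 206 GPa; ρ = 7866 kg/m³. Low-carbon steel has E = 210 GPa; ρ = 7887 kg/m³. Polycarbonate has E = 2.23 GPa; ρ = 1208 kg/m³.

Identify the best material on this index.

Per-candidate index values:
  elm: M = 5.10×10⁻³
  low-carbon steel: M = 1.84×10⁻³
  alloy steel: M = 1.82×10⁻³
  polycarbonate: M = 1.24×10⁻³
Elm ranks first.

elm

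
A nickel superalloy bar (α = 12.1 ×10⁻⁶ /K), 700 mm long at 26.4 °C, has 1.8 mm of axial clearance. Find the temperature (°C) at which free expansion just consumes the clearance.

α·L₀·ΔT = 1.8 mm ⇒ ΔT = 1.8 / (12.1×10⁻⁶ × 700.0) = 212.5 K.
T = 26.4 + 212.5 = 238.9 °C.

239 °C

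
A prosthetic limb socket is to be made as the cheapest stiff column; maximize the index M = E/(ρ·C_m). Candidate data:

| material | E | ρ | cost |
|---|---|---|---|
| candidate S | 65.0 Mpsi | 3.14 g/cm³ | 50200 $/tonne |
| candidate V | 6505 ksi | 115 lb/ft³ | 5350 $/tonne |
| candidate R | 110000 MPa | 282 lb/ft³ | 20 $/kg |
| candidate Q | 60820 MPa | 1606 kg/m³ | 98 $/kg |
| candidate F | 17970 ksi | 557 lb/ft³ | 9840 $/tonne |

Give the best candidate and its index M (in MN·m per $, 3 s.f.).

candidate V, M = 4.55 MN·m per $

Convert each candidate to consistent units, then evaluate M:
  candidate S: E = 448.2 GPa, ρ = 3140 kg/m³, cost = 50.20 $/kg
  candidate V: E = 44.85 GPa, ρ = 1842 kg/m³, cost = 5.350 $/kg
  candidate R: E = 110.0 GPa, ρ = 4517 kg/m³, cost = 20.00 $/kg
  candidate Q: E = 60.82 GPa, ρ = 1606 kg/m³, cost = 98.00 $/kg
  candidate F: E = 123.9 GPa, ρ = 8922 kg/m³, cost = 9.840 $/kg
  candidate V: M = 4.55 MN·m per $
  candidate S: M = 2.84 MN·m per $
  candidate F: M = 1.41 MN·m per $
  candidate R: M = 1.22 MN·m per $
  candidate Q: M = 0.386 MN·m per $
The maximum is for candidate V.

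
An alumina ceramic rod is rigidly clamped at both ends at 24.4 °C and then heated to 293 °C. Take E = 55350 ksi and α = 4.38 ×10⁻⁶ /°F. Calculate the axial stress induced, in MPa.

E = 55350 ksi = 381.6 GPa.
α = 4.38×10⁻⁶/°F × 9/5 = 7.88×10⁻⁶/K.
ΔT = 268.6 K. Constrained thermal stress σ = E·α·ΔT = 381.6×10³ MPa × 7.88×10⁻⁶ × 268.6 = 808 MPa (compressive).

808 MPa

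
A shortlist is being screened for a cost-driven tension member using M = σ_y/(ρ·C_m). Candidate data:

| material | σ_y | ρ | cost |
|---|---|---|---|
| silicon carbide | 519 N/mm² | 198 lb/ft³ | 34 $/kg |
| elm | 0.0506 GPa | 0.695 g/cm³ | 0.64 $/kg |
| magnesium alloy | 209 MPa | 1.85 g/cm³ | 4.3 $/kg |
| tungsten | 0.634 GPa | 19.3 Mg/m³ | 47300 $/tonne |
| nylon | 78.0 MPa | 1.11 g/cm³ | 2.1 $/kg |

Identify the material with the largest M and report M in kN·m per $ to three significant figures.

elm, M = 114 kN·m per $

After converting to SI:
  silicon carbide: σ_y = 519.0 MPa, ρ = 3172 kg/m³, cost = 34.00 $/kg
  elm: σ_y = 50.60 MPa, ρ = 695.0 kg/m³, cost = 0.6400 $/kg
  magnesium alloy: σ_y = 209.0 MPa, ρ = 1850 kg/m³, cost = 4.300 $/kg
  tungsten: σ_y = 634.0 MPa, ρ = 19300 kg/m³, cost = 47.30 $/kg
  nylon: σ_y = 78.00 MPa, ρ = 1110 kg/m³, cost = 2.100 $/kg
  elm: M = 114 kN·m per $
  nylon: M = 33.5 kN·m per $
  magnesium alloy: M = 26.3 kN·m per $
  silicon carbide: M = 4.81 kN·m per $
  tungsten: M = 0.694 kN·m per $
The maximum is for elm.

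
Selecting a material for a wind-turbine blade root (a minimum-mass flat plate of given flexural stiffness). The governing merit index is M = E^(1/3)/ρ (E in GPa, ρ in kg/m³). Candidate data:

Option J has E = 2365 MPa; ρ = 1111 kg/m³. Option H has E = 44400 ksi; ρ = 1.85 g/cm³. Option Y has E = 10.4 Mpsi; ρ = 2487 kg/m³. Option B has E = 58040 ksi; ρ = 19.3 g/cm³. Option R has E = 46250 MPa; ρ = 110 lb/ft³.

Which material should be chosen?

In SI units:
  option J: E = 2.365 GPa, ρ = 1111 kg/m³
  option H: E = 306.1 GPa, ρ = 1850 kg/m³
  option Y: E = 71.71 GPa, ρ = 2487 kg/m³
  option B: E = 400.2 GPa, ρ = 19300 kg/m³
  option R: E = 46.25 GPa, ρ = 1762 kg/m³
  option H: M = 3.64×10⁻³
  option R: M = 2.04×10⁻³
  option Y: M = 1.67×10⁻³
  option J: M = 1.20×10⁻³
  option B: M = 0.382×10⁻³
Option H ranks first.

option H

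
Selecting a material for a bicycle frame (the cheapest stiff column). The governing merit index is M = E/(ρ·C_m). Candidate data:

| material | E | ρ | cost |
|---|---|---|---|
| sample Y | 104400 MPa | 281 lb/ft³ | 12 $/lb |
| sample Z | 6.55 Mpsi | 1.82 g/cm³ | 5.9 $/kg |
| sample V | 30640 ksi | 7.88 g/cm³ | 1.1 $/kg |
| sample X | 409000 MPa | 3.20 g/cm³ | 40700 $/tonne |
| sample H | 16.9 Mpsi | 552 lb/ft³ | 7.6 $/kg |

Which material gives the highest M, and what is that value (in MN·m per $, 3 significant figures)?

Putting every candidate on a common basis:
  sample Y: E = 104.4 GPa, ρ = 4501 kg/m³, cost = 26.46 $/kg
  sample Z: E = 45.16 GPa, ρ = 1820 kg/m³, cost = 5.900 $/kg
  sample V: E = 211.3 GPa, ρ = 7880 kg/m³, cost = 1.100 $/kg
  sample X: E = 409.0 GPa, ρ = 3200 kg/m³, cost = 40.70 $/kg
  sample H: E = 116.5 GPa, ρ = 8842 kg/m³, cost = 7.600 $/kg
  sample V: M = 24.4 MN·m per $
  sample Z: M = 4.21 MN·m per $
  sample X: M = 3.14 MN·m per $
  sample H: M = 1.73 MN·m per $
  sample Y: M = 0.877 MN·m per $
Sample V ranks first.

sample V, M = 24.4 MN·m per $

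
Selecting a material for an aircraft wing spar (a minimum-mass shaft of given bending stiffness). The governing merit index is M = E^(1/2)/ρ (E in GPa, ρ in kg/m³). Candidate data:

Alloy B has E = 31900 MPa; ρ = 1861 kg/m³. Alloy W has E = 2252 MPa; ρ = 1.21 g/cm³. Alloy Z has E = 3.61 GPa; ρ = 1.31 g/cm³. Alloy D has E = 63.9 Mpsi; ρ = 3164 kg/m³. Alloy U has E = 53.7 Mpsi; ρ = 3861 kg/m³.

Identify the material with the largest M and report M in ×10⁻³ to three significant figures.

After converting to SI:
  alloy B: E = 31.90 GPa, ρ = 1861 kg/m³
  alloy W: E = 2.252 GPa, ρ = 1210 kg/m³
  alloy Z: E = 3.610 GPa, ρ = 1310 kg/m³
  alloy D: E = 440.6 GPa, ρ = 3164 kg/m³
  alloy U: E = 370.2 GPa, ρ = 3861 kg/m³
  alloy D: M = 6.63×10⁻³
  alloy U: M = 4.98×10⁻³
  alloy B: M = 3.03×10⁻³
  alloy Z: M = 1.45×10⁻³
  alloy W: M = 1.24×10⁻³
Alloy D has the largest M.

alloy D, M = 6.63×10⁻³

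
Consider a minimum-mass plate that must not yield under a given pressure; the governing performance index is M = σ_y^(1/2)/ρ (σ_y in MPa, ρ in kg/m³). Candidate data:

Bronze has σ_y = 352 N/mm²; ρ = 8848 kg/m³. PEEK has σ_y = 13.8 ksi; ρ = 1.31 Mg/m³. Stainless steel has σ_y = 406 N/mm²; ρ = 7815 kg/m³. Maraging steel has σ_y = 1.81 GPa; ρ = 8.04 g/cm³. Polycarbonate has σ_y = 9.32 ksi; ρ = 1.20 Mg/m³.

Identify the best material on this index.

Normalizing units and computing the index:
  bronze: σ_y = 352.0 MPa, ρ = 8848 kg/m³
  PEEK: σ_y = 95.15 MPa, ρ = 1310 kg/m³
  stainless steel: σ_y = 406.0 MPa, ρ = 7815 kg/m³
  maraging steel: σ_y = 1810 MPa, ρ = 8040 kg/m³
  polycarbonate: σ_y = 64.26 MPa, ρ = 1200 kg/m³
  PEEK: M = 7.45×10⁻³
  polycarbonate: M = 6.68×10⁻³
  maraging steel: M = 5.29×10⁻³
  stainless steel: M = 2.58×10⁻³
  bronze: M = 2.12×10⁻³
PEEK ranks first.

PEEK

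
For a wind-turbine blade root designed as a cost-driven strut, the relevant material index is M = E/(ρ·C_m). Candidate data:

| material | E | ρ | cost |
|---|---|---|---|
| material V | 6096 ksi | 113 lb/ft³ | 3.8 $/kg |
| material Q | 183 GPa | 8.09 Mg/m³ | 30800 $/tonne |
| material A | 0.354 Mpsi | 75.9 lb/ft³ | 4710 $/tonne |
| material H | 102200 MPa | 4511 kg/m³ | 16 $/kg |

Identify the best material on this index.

material V

After converting to SI:
  material V: E = 42.03 GPa, ρ = 1810 kg/m³, cost = 3.800 $/kg
  material Q: E = 183.0 GPa, ρ = 8090 kg/m³, cost = 30.80 $/kg
  material A: E = 2.441 GPa, ρ = 1216 kg/m³, cost = 4.710 $/kg
  material H: E = 102.2 GPa, ρ = 4511 kg/m³, cost = 16.00 $/kg
  material V: M = 6.11 MN·m per $
  material H: M = 1.42 MN·m per $
  material Q: M = 0.734 MN·m per $
  material A: M = 0.426 MN·m per $
Highest index: material V.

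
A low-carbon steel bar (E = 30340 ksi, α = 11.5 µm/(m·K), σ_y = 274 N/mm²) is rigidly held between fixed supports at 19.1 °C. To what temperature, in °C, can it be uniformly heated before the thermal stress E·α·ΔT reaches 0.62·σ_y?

89.7 °C

E = 30340 ksi = 209.2 GPa.
σ_y = 274 N/mm² = 274.0 MPa.
E·α·ΔT = 169.9 MPa ⇒ ΔT = 169.9 / (209.2×10³ × 11.5×10⁻⁶) = 70.62 K.
T = 19.1 + 70.62 = 89.72 °C.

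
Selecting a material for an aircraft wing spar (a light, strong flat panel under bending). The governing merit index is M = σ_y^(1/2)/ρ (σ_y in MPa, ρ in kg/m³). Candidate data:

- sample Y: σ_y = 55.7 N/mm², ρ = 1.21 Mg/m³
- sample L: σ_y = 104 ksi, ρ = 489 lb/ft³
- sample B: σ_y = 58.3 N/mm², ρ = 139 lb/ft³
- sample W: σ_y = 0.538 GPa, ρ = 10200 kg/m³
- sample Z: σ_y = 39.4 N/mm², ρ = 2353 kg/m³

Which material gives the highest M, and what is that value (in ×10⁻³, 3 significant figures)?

sample Y, M = 6.17×10⁻³

Normalizing units and computing the index:
  sample Y: σ_y = 55.70 MPa, ρ = 1210 kg/m³
  sample L: σ_y = 717.1 MPa, ρ = 7833 kg/m³
  sample B: σ_y = 58.30 MPa, ρ = 2227 kg/m³
  sample W: σ_y = 538.0 MPa, ρ = 10200 kg/m³
  sample Z: σ_y = 39.40 MPa, ρ = 2353 kg/m³
  sample Y: M = 6.17×10⁻³
  sample B: M = 3.43×10⁻³
  sample L: M = 3.42×10⁻³
  sample Z: M = 2.67×10⁻³
  sample W: M = 2.27×10⁻³
The maximum is for sample Y.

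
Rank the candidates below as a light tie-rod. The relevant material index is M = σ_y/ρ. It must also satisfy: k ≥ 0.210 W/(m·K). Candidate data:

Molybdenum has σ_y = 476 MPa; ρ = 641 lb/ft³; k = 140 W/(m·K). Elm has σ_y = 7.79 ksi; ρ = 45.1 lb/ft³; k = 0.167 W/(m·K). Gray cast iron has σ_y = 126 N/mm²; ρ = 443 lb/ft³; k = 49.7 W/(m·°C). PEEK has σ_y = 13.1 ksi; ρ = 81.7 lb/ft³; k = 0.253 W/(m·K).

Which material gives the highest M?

Screen on constraints: k ≥ 0.210 W/(m·K). Survivors: molybdenum, gray cast iron, PEEK.
Normalizing units and computing the index:
  molybdenum: σ_y = 476.0 MPa, ρ = 10270 kg/m³
  gray cast iron: σ_y = 126.0 MPa, ρ = 7096 kg/m³
  PEEK: σ_y = 90.32 MPa, ρ = 1309 kg/m³
  PEEK: M = 69.0 kN·m/kg
  molybdenum: M = 46.4 kN·m/kg
  gray cast iron: M = 17.8 kN·m/kg
PEEK has the largest M.

PEEK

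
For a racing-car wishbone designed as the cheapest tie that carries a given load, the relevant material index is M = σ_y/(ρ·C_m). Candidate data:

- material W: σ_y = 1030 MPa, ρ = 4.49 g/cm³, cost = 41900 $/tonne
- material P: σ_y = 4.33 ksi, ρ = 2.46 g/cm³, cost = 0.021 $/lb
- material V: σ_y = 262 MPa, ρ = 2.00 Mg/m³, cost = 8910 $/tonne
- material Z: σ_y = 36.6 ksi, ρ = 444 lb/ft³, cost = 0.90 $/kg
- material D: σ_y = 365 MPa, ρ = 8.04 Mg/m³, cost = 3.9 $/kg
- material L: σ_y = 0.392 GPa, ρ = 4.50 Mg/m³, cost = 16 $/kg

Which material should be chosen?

material P

In SI units:
  material W: σ_y = 1030 MPa, ρ = 4490 kg/m³, cost = 41.90 $/kg
  material P: σ_y = 29.85 MPa, ρ = 2460 kg/m³, cost = 0.04630 $/kg
  material V: σ_y = 262.0 MPa, ρ = 2000 kg/m³, cost = 8.910 $/kg
  material Z: σ_y = 252.3 MPa, ρ = 7112 kg/m³, cost = 0.9000 $/kg
  material D: σ_y = 365.0 MPa, ρ = 8040 kg/m³, cost = 3.900 $/kg
  material L: σ_y = 392.0 MPa, ρ = 4500 kg/m³, cost = 16.00 $/kg
  material P: M = 262 kN·m per $
  material Z: M = 39.4 kN·m per $
  material V: M = 14.7 kN·m per $
  material D: M = 11.6 kN·m per $
  material W: M = 5.47 kN·m per $
  material L: M = 5.44 kN·m per $
Material P has the largest M.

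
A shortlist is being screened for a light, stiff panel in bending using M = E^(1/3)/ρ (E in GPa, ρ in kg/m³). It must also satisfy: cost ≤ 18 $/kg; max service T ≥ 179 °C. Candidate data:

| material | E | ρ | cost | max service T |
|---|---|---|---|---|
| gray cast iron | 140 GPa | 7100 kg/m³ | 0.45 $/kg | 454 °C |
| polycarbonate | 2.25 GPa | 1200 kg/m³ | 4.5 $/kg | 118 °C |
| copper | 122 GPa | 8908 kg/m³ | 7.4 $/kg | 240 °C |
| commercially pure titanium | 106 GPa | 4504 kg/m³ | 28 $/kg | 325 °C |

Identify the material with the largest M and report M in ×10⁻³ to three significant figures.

Screen on constraints: cost ≤ 18 $/kg; max service T ≥ 179 °C. Survivors: gray cast iron, copper.
Evaluate M for each candidate:
  gray cast iron: M = 0.731×10⁻³
  copper: M = 0.557×10⁻³
Gray cast iron has the largest M.

gray cast iron, M = 0.731×10⁻³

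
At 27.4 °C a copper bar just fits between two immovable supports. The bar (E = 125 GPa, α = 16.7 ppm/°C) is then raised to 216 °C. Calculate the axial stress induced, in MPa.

ΔT = 188.6 K. Constrained thermal stress σ = E·α·ΔT = 125.0×10³ MPa × 16.7×10⁻⁶ × 188.6 = 394 MPa (compressive).

394 MPa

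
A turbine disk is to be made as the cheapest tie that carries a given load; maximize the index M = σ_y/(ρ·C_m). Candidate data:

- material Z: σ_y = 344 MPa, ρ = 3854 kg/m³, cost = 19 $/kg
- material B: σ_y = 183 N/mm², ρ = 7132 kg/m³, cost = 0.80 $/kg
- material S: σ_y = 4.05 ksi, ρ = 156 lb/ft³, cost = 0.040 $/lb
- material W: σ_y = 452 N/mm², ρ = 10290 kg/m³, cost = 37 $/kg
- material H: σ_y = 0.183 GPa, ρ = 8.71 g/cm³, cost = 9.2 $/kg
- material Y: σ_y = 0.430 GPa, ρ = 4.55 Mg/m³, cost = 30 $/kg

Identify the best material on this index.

material S

After converting to SI:
  material Z: σ_y = 344.0 MPa, ρ = 3854 kg/m³, cost = 19.00 $/kg
  material B: σ_y = 183.0 MPa, ρ = 7132 kg/m³, cost = 0.8000 $/kg
  material S: σ_y = 27.92 MPa, ρ = 2499 kg/m³, cost = 0.08818 $/kg
  material W: σ_y = 452.0 MPa, ρ = 10290 kg/m³, cost = 37.00 $/kg
  material H: σ_y = 183.0 MPa, ρ = 8710 kg/m³, cost = 9.200 $/kg
  material Y: σ_y = 430.0 MPa, ρ = 4550 kg/m³, cost = 30.00 $/kg
  material S: M = 127 kN·m per $
  material B: M = 32.1 kN·m per $
  material Z: M = 4.70 kN·m per $
  material Y: M = 3.15 kN·m per $
  material H: M = 2.28 kN·m per $
  material W: M = 1.19 kN·m per $
Highest index: material S.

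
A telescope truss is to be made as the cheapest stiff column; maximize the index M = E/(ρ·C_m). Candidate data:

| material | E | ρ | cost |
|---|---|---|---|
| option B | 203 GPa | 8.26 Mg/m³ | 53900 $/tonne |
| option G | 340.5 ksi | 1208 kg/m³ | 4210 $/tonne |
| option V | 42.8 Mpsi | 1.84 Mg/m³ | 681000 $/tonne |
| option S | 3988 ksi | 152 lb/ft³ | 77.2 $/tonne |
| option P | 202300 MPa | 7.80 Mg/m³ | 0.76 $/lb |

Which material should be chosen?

option S

After converting to SI:
  option B: E = 203.0 GPa, ρ = 8260 kg/m³, cost = 53.90 $/kg
  option G: E = 2.348 GPa, ρ = 1208 kg/m³, cost = 4.210 $/kg
  option V: E = 295.1 GPa, ρ = 1840 kg/m³, cost = 681.0 $/kg
  option S: E = 27.50 GPa, ρ = 2435 kg/m³, cost = 0.07720 $/kg
  option P: E = 202.3 GPa, ρ = 7800 kg/m³, cost = 1.675 $/kg
  option S: M = 146 MN·m per $
  option P: M = 15.5 MN·m per $
  option G: M = 0.462 MN·m per $
  option B: M = 0.456 MN·m per $
  option V: M = 0.236 MN·m per $
Option S has the largest M.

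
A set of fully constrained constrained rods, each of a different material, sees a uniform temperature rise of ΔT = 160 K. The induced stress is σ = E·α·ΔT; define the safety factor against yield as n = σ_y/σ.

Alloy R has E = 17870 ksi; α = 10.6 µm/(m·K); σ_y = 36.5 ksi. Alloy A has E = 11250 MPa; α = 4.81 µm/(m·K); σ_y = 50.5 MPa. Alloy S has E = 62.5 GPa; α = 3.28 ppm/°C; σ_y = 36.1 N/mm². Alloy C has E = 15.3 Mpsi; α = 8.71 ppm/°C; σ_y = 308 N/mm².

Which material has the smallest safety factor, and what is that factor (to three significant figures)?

alloy S, n = 1.10

Converting E to GPa, α to ×10⁻⁶/K, σ_y to MPa, then σ and n for each:
  alloy R: E = 123.2, α = 10.6, σ_y = 251.7 → σ = 209 MPa, n = 1.20
  alloy A: E = 11.25, α = 4.81, σ_y = 50.50 → σ = 8.66 MPa, n = 5.83
  alloy S: E = 62.50, α = 3.28, σ_y = 36.10 → σ = 32.8 MPa, n = 1.10
  alloy C: E = 105.5, α = 8.71, σ_y = 308.0 → σ = 147 MPa, n = 2.10
The minimum is alloy S at n = 1.10.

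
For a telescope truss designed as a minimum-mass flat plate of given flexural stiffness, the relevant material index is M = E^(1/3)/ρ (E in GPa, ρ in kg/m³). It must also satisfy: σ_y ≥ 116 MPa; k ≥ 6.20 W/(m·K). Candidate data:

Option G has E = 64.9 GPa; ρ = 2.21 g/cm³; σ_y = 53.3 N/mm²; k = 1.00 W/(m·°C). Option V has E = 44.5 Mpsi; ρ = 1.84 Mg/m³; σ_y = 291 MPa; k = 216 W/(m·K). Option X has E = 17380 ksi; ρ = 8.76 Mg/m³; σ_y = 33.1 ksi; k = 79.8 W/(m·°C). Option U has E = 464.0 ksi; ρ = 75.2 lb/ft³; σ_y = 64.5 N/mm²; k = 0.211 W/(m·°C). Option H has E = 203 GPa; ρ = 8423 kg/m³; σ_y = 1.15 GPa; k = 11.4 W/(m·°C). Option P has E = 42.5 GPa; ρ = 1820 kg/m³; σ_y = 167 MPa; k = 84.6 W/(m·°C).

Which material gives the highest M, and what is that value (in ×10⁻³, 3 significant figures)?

option V, M = 3.67×10⁻³

Screen on constraints: σ_y ≥ 116 MPa; k ≥ 6.20 W/(m·K). Survivors: option V, option X, option H, option P.
In SI units:
  option V: E = 306.8 GPa, ρ = 1840 kg/m³
  option X: E = 119.8 GPa, ρ = 8760 kg/m³
  option H: E = 203.0 GPa, ρ = 8423 kg/m³
  option P: E = 42.50 GPa, ρ = 1820 kg/m³
  option V: M = 3.67×10⁻³
  option P: M = 1.92×10⁻³
  option H: M = 0.698×10⁻³
  option X: M = 0.563×10⁻³
Highest index: option V.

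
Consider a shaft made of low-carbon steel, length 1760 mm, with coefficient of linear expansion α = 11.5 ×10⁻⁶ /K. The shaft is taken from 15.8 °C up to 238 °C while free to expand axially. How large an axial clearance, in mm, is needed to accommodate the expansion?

ΔT = 238 − 15.8 = 222.2 K.
ΔL = α·L₀·ΔT = 11.5×10⁻⁶ × 1760 mm × 222.2 K = 4.50 mm.

4.50 mm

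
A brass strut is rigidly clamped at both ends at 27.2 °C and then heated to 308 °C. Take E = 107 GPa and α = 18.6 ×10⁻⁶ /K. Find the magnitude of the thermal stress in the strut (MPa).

559 MPa

ΔT = 280.8 K. Constrained thermal stress σ = E·α·ΔT = 107.0×10³ MPa × 18.6×10⁻⁶ × 280.8 = 559 MPa (compressive).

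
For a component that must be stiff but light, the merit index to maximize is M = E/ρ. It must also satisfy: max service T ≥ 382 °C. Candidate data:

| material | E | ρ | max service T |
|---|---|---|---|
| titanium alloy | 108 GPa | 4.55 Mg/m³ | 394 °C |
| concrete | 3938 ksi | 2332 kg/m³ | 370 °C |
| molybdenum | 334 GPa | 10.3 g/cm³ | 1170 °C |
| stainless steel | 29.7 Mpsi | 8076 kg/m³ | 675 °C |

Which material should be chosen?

molybdenum

Screen on constraints: max service T ≥ 382 °C. Survivors: titanium alloy, molybdenum, stainless steel.
Putting every candidate on a common basis:
  titanium alloy: E = 108.0 GPa, ρ = 4550 kg/m³
  molybdenum: E = 334.0 GPa, ρ = 10300 kg/m³
  stainless steel: E = 204.8 GPa, ρ = 8076 kg/m³
  molybdenum: M = 32.4 MN·m/kg
  stainless steel: M = 25.4 MN·m/kg
  titanium alloy: M = 23.7 MN·m/kg
Highest index: molybdenum.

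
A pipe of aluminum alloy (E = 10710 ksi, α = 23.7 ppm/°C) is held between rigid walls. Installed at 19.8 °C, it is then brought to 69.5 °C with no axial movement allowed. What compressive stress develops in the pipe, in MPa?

E = 10710 ksi = 73.84 GPa.
ΔT = 49.70 K. Constrained thermal stress σ = E·α·ΔT = 73.84×10³ MPa × 23.7×10⁻⁶ × 49.70 = 87.0 MPa (compressive).

87.0 MPa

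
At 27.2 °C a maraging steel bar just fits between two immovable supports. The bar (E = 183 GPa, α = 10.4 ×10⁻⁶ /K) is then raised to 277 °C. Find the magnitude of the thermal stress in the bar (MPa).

ΔT = 249.8 K. Constrained thermal stress σ = E·α·ΔT = 183.0×10³ MPa × 10.4×10⁻⁶ × 249.8 = 475 MPa (compressive).

475 MPa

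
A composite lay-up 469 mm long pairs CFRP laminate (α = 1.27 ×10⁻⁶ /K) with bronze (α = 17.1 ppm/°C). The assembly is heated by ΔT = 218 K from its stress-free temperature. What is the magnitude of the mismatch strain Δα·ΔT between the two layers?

3.45×10⁻³

Δα = |1.27 − 17.1|×10⁻⁶/K = 15.8×10⁻⁶/K.
Mismatch strain = Δα·ΔT = 15.8×10⁻⁶ × 218.0 = 3.45×10⁻³.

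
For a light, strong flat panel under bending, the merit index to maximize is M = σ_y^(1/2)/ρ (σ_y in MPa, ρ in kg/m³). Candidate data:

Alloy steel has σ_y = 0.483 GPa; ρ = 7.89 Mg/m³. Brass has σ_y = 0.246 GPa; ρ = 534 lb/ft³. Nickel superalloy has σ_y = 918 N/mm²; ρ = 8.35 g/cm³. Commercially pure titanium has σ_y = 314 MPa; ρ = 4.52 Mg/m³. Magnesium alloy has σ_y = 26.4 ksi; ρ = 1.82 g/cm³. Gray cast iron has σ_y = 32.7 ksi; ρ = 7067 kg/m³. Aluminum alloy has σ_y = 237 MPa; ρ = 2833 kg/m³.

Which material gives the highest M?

After converting to SI:
  alloy steel: σ_y = 483.0 MPa, ρ = 7890 kg/m³
  brass: σ_y = 246.0 MPa, ρ = 8554 kg/m³
  nickel superalloy: σ_y = 918.0 MPa, ρ = 8350 kg/m³
  commercially pure titanium: σ_y = 314.0 MPa, ρ = 4520 kg/m³
  magnesium alloy: σ_y = 182.0 MPa, ρ = 1820 kg/m³
  gray cast iron: σ_y = 225.5 MPa, ρ = 7067 kg/m³
  aluminum alloy: σ_y = 237.0 MPa, ρ = 2833 kg/m³
  magnesium alloy: M = 7.41×10⁻³
  aluminum alloy: M = 5.43×10⁻³
  commercially pure titanium: M = 3.92×10⁻³
  nickel superalloy: M = 3.63×10⁻³
  alloy steel: M = 2.79×10⁻³
  gray cast iron: M = 2.12×10⁻³
  brass: M = 1.83×10⁻³
The maximum is for magnesium alloy.

magnesium alloy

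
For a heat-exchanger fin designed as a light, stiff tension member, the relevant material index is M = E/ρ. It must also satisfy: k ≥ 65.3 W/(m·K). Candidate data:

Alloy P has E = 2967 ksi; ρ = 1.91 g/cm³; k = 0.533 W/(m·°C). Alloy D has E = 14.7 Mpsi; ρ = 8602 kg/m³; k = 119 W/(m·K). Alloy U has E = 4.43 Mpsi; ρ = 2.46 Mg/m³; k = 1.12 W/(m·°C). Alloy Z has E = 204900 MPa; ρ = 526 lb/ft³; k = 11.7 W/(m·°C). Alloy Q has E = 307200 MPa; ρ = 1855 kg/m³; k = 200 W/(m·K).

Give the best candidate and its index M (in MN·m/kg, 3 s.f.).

alloy Q, M = 166 MN·m/kg

Screen on constraints: k ≥ 65.3 W/(m·K). Survivors: alloy D, alloy Q.
Putting every candidate on a common basis:
  alloy D: E = 101.4 GPa, ρ = 8602 kg/m³
  alloy Q: E = 307.2 GPa, ρ = 1855 kg/m³
  alloy Q: M = 166 MN·m/kg
  alloy D: M = 11.8 MN·m/kg
Alloy Q has the largest M.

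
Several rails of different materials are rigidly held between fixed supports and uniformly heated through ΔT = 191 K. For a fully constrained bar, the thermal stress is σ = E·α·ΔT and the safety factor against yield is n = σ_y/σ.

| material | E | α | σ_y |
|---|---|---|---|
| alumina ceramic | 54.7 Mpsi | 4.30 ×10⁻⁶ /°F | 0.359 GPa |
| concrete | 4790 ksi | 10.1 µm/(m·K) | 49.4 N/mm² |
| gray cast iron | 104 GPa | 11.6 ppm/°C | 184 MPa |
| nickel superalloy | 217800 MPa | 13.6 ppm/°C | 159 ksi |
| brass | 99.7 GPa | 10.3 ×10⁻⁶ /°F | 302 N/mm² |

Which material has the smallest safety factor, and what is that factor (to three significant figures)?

alumina ceramic, n = 0.644

In consistent units (E in GPa, α in ×10⁻⁶/K, σ_y in MPa):
  alumina ceramic: E = 377.1, α = 7.74, σ_y = 359.0 → σ = 558 MPa, n = 0.644
  concrete: E = 33.03, α = 10.1, σ_y = 49.40 → σ = 63.7 MPa, n = 0.775
  gray cast iron: E = 104.0, α = 11.6, σ_y = 184.0 → σ = 230 MPa, n = 0.799
  nickel superalloy: E = 217.8, α = 13.6, σ_y = 1096 → σ = 566 MPa, n = 1.94
  brass: E = 99.70, α = 18.5, σ_y = 302.0 → σ = 353 MPa, n = 0.855
Smallest n: alumina ceramic with n = 0.644.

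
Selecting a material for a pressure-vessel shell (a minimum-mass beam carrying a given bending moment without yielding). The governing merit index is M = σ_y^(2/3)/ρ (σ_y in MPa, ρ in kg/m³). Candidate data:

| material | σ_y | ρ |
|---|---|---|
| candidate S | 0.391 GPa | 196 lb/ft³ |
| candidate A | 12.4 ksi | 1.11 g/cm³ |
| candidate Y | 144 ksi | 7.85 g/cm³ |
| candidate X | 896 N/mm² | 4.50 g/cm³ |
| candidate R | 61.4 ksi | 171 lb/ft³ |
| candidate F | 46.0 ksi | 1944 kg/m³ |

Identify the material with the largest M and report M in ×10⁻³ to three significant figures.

Putting every candidate on a common basis:
  candidate S: σ_y = 391.0 MPa, ρ = 3140 kg/m³
  candidate A: σ_y = 85.50 MPa, ρ = 1110 kg/m³
  candidate Y: σ_y = 992.8 MPa, ρ = 7850 kg/m³
  candidate X: σ_y = 896.0 MPa, ρ = 4500 kg/m³
  candidate R: σ_y = 423.3 MPa, ρ = 2739 kg/m³
  candidate F: σ_y = 317.2 MPa, ρ = 1944 kg/m³
  candidate F: M = 23.9×10⁻³
  candidate X: M = 20.7×10⁻³
  candidate R: M = 20.6×10⁻³
  candidate A: M = 17.5×10⁻³
  candidate S: M = 17.0×10⁻³
  candidate Y: M = 12.7×10⁻³
Highest index: candidate F.

candidate F, M = 23.9×10⁻³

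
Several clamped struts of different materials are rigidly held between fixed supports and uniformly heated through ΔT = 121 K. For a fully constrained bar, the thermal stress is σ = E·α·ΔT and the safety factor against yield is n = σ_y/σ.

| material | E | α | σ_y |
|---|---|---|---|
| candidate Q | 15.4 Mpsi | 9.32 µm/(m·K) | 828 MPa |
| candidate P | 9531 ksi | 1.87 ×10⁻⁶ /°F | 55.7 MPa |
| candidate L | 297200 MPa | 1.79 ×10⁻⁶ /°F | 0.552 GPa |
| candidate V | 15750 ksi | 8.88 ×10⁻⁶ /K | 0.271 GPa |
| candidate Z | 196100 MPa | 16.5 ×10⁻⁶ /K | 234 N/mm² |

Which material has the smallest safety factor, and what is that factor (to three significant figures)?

candidate Z, n = 0.598

With everything in SI (GPa, ×10⁻⁶/K, MPa):
  candidate Q: E = 106.2, α = 9.32, σ_y = 828.0 → σ = 120 MPa, n = 6.91
  candidate P: E = 65.71, α = 3.37, σ_y = 55.70 → σ = 26.8 MPa, n = 2.08
  candidate L: E = 297.2, α = 3.22, σ_y = 552.0 → σ = 116 MPa, n = 4.76
  candidate V: E = 108.6, α = 8.88, σ_y = 271.0 → σ = 117 MPa, n = 2.32
  candidate Z: E = 196.1, α = 16.5, σ_y = 234.0 → σ = 392 MPa, n = 0.598
Smallest n: candidate Z with n = 0.598.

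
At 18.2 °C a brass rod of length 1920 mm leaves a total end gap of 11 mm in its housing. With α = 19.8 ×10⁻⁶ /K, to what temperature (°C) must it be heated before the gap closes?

308 °C

α·L₀·ΔT = 11.0 mm ⇒ ΔT = 11.0 / (19.8×10⁻⁶ × 1920.0) = 289.4 K.
T = 18.2 + 289.4 = 307.6 °C.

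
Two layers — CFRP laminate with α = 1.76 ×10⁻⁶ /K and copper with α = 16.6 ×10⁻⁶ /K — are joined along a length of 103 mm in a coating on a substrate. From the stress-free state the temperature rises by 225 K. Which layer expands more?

copper

α(CFRP laminate) = 1.76×10⁻⁶/K vs α(copper) = 16.6×10⁻⁶/K.
Higher α expands more for the same ΔT: copper.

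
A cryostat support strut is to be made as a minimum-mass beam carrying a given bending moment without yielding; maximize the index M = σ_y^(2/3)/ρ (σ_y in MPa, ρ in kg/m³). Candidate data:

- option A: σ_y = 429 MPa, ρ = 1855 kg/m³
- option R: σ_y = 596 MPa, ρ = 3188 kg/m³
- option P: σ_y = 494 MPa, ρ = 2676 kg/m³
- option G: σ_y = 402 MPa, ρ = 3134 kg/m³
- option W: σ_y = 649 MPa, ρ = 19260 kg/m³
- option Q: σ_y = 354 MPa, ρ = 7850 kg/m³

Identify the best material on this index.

Evaluate M for each candidate:
  option A: M = 30.7×10⁻³
  option P: M = 23.4×10⁻³
  option R: M = 22.2×10⁻³
  option G: M = 17.4×10⁻³
  option Q: M = 6.37×10⁻³
  option W: M = 3.89×10⁻³
Option A ranks first.

option A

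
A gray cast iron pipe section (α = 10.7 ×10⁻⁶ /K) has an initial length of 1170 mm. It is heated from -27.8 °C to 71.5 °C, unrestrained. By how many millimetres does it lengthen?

ΔT = 71.5 − (-27.8) = 99.30 K.
ΔL = α·L₀·ΔT = 10.7×10⁻⁶ × 1170 mm × 99.30 K = 1.24 mm.

1.24 mm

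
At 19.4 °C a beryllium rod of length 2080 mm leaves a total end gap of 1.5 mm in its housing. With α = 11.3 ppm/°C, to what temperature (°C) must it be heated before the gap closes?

83.2 °C

α·L₀·ΔT = 1.5 mm ⇒ ΔT = 1.5 / (11.3×10⁻⁶ × 2080.0) = 63.82 K.
T = 19.4 + 63.82 = 83.22 °C.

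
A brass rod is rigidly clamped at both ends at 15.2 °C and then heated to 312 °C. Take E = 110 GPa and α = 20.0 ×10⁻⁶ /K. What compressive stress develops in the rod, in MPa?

ΔT = 296.8 K. Constrained thermal stress σ = E·α·ΔT = 110.0×10³ MPa × 20.0×10⁻⁶ × 296.8 = 653 MPa (compressive).

653 MPa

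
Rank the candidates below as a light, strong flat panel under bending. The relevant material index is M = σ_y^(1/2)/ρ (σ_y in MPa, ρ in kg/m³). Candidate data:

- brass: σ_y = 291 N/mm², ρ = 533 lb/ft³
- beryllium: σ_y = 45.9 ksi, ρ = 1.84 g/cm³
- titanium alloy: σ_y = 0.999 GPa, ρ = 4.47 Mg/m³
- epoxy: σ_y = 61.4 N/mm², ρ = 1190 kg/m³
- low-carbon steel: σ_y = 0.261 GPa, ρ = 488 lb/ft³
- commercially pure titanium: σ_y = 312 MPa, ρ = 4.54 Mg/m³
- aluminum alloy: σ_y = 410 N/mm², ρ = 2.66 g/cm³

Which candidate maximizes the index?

beryllium

Normalizing units and computing the index:
  brass: σ_y = 291.0 MPa, ρ = 8538 kg/m³
  beryllium: σ_y = 316.5 MPa, ρ = 1840 kg/m³
  titanium alloy: σ_y = 999.0 MPa, ρ = 4470 kg/m³
  epoxy: σ_y = 61.40 MPa, ρ = 1190 kg/m³
  low-carbon steel: σ_y = 261.0 MPa, ρ = 7817 kg/m³
  commercially pure titanium: σ_y = 312.0 MPa, ρ = 4540 kg/m³
  aluminum alloy: σ_y = 410.0 MPa, ρ = 2660 kg/m³
  beryllium: M = 9.67×10⁻³
  aluminum alloy: M = 7.61×10⁻³
  titanium alloy: M = 7.07×10⁻³
  epoxy: M = 6.58×10⁻³
  commercially pure titanium: M = 3.89×10⁻³
  low-carbon steel: M = 2.07×10⁻³
  brass: M = 2.00×10⁻³
Beryllium ranks first.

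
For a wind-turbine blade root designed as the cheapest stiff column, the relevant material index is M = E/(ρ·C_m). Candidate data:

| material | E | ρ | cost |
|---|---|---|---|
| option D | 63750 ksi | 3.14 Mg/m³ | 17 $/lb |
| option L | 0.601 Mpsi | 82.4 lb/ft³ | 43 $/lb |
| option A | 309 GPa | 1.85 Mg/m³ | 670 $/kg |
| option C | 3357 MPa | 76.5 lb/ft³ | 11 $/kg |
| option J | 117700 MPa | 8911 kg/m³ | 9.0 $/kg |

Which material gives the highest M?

After converting to SI:
  option D: E = 439.5 GPa, ρ = 3140 kg/m³, cost = 37.48 $/kg
  option L: E = 4.144 GPa, ρ = 1320 kg/m³, cost = 94.80 $/kg
  option A: E = 309.0 GPa, ρ = 1850 kg/m³, cost = 670.0 $/kg
  option C: E = 3.357 GPa, ρ = 1225 kg/m³, cost = 11.00 $/kg
  option J: E = 117.7 GPa, ρ = 8911 kg/m³, cost = 9.000 $/kg
  option D: M = 3.74 MN·m per $
  option J: M = 1.47 MN·m per $
  option A: M = 0.249 MN·m per $
  option C: M = 0.249 MN·m per $
  option L: M = 0.0331 MN·m per $
Option D ranks first.

option D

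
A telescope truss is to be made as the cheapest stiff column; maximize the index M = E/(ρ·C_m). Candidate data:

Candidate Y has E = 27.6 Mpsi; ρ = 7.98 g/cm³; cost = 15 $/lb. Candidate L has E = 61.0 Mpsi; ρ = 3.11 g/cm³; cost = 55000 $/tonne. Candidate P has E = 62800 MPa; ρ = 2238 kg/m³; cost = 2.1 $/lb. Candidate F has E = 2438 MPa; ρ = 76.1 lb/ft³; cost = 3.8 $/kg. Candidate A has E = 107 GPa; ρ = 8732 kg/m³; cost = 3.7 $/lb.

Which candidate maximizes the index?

candidate P

Convert each candidate to consistent units, then evaluate M:
  candidate Y: E = 190.3 GPa, ρ = 7980 kg/m³, cost = 33.07 $/kg
  candidate L: E = 420.6 GPa, ρ = 3110 kg/m³, cost = 55.00 $/kg
  candidate P: E = 62.80 GPa, ρ = 2238 kg/m³, cost = 4.630 $/kg
  candidate F: E = 2.438 GPa, ρ = 1219 kg/m³, cost = 3.800 $/kg
  candidate A: E = 107.0 GPa, ρ = 8732 kg/m³, cost = 8.157 $/kg
  candidate P: M = 6.06 MN·m per $
  candidate L: M = 2.46 MN·m per $
  candidate A: M = 1.50 MN·m per $
  candidate Y: M = 0.721 MN·m per $
  candidate F: M = 0.526 MN·m per $
Candidate P ranks first.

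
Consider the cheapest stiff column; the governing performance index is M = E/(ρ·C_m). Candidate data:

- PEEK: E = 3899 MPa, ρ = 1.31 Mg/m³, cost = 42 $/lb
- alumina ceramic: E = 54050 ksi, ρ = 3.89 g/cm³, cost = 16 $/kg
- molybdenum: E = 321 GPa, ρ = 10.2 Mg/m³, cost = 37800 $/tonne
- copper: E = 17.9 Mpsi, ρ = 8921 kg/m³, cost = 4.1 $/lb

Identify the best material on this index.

Putting every candidate on a common basis:
  PEEK: E = 3.899 GPa, ρ = 1310 kg/m³, cost = 92.59 $/kg
  alumina ceramic: E = 372.7 GPa, ρ = 3890 kg/m³, cost = 16.00 $/kg
  molybdenum: E = 321.0 GPa, ρ = 10200 kg/m³, cost = 37.80 $/kg
  copper: E = 123.4 GPa, ρ = 8921 kg/m³, cost = 9.039 $/kg
  alumina ceramic: M = 5.99 MN·m per $
  copper: M = 1.53 MN·m per $
  molybdenum: M = 0.833 MN·m per $
  PEEK: M = 0.0321 MN·m per $
Alumina ceramic has the largest M.

alumina ceramic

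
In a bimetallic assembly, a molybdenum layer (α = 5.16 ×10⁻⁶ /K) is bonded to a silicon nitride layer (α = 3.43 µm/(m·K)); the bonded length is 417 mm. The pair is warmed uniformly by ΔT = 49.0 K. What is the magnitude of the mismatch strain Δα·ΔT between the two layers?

8.48×10⁻⁵

Δα = |5.16 − 3.43|×10⁻⁶/K = 1.73×10⁻⁶/K.
Mismatch strain = Δα·ΔT = 1.73×10⁻⁶ × 49.0 = 8.48×10⁻⁵.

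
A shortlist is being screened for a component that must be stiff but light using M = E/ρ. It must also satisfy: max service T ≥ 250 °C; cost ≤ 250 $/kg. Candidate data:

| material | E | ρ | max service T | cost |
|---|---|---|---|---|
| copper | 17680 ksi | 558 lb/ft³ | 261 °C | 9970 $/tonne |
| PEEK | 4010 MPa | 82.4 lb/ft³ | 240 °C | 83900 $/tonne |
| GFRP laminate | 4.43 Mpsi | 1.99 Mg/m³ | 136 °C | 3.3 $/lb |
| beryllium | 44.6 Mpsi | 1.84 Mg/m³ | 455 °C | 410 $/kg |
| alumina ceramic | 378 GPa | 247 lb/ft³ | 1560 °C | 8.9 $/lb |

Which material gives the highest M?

Screen on constraints: max service T ≥ 250 °C; cost ≤ 250 $/kg. Survivors: copper, alumina ceramic.
After converting to SI:
  copper: E = 121.9 GPa, ρ = 8938 kg/m³
  alumina ceramic: E = 378.0 GPa, ρ = 3957 kg/m³
  alumina ceramic: M = 95.5 MN·m/kg
  copper: M = 13.6 MN·m/kg
The maximum is for alumina ceramic.

alumina ceramic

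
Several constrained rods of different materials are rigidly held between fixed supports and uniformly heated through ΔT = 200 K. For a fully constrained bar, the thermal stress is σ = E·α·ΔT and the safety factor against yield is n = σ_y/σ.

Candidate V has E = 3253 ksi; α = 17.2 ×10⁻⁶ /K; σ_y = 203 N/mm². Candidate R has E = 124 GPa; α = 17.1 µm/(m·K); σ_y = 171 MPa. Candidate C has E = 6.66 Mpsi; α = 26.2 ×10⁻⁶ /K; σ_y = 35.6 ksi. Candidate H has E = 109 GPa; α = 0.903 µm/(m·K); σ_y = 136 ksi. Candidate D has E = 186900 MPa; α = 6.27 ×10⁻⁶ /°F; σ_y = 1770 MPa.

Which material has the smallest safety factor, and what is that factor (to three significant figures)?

candidate R, n = 0.403

With everything in SI (GPa, ×10⁻⁶/K, MPa):
  candidate V: E = 22.43, α = 17.2, σ_y = 203.0 → σ = 77.2 MPa, n = 2.63
  candidate R: E = 124.0, α = 17.1, σ_y = 171.0 → σ = 424 MPa, n = 0.403
  candidate C: E = 45.92, α = 26.2, σ_y = 245.5 → σ = 241 MPa, n = 1.02
  candidate H: E = 109.0, α = 0.903, σ_y = 937.7 → σ = 19.7 MPa, n = 47.6
  candidate D: E = 186.9, α = 11.3, σ_y = 1770 → σ = 422 MPa, n = 4.20
Smallest n: candidate R with n = 0.403.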